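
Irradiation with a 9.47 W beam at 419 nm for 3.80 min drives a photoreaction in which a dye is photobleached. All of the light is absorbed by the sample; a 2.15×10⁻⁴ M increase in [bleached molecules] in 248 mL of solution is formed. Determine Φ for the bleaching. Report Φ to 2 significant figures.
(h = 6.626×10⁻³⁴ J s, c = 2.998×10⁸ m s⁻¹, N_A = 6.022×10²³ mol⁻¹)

Φ = 0.0071

Product: (2.15×10⁻⁴ M)(0.248 L) = 5.332×10⁻⁵ mol.
Photon energy at 419 nm: hc/λ = (6.626×10⁻³⁴)(2.998×10⁸)/(419×10⁻⁹) = 4.741×10⁻¹⁹ J.
Energy delivered: (9.47 W)(228 s) = 2159 J.
Photons incident: 2159 / 4.741×10⁻¹⁹ = 4.554×10²¹, i.e. 4.554×10²¹/6.022×10²³ = 0.007562 mol.
Φ = 5.332×10⁻⁵ mol / 0.007562 mol photons = 0.0071.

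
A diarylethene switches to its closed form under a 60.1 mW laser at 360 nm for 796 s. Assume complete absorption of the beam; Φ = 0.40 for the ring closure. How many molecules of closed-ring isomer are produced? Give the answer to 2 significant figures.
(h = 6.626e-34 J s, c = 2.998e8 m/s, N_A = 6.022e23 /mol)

Photon energy at 360 nm: hc/λ = (6.626e-34)(2.998e8)/(360e-9) = 5.518e-19 J.
Energy delivered: (60.1 mW)(796 s) = 47.84 J.
Photons incident: 47.84 / 5.518e-19 = 8.670e19, i.e. 8.670e19/6.022e23 = 1.440e-4 mol.
Product: Φ × n_abs = 0.40 × 1.440e-4 = 5.760e-5 mol.
As a count: 5.760e-5 × 6.022e23 = 3.5e19.

3.5e19 molecules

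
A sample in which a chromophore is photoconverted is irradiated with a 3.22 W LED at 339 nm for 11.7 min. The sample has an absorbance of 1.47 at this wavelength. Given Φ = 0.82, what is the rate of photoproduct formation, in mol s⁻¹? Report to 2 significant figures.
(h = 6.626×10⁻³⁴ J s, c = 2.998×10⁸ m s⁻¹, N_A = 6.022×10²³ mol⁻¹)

Photon energy at 339 nm: hc/λ = (6.626×10⁻³⁴)(2.998×10⁸)/(339×10⁻⁹) = 5.860×10⁻¹⁹ J.
Energy delivered: (3.22 W)(702 s) = 2260 J.
Photons incident: 2260 / 5.860×10⁻¹⁹ = 3.857×10²¹, i.e. 3.857×10²¹/6.022×10²³ = 0.006405 mol.
Fraction absorbed: 1 − 10^(−1.47) = 0.9661.
Photons absorbed: 0.9661 × 0.006405 = 0.006188 mol.
Product formed: 0.82 × 0.006188 = 0.005074 mol.
Rate: 0.005074 / 702 s = 7.2×10⁻⁶ mol s⁻¹.

7.2×10⁻⁶ mol s⁻¹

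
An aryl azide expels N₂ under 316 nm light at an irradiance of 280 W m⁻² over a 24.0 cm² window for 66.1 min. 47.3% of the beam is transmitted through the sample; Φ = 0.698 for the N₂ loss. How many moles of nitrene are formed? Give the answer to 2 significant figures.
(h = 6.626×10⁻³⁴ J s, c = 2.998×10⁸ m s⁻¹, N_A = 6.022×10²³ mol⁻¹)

0.0026 mol

Photon energy at 316 nm: hc/λ = (6.626×10⁻³⁴)(2.998×10⁸)/(316×10⁻⁹) = 6.286×10⁻¹⁹ J.
Energy delivered: (280 W m⁻²)(24.0×10⁻⁴ m²)(3966 s) = 2665 J.
Photons incident: 2665 / 6.286×10⁻¹⁹ = 4.240×10²¹, i.e. 4.240×10²¹/6.022×10²³ = 0.007041 mol.
Fraction absorbed: 1 − 47.3/100 = 0.5270.
Photons absorbed: 0.5270 × 0.007041 = 0.003711 mol.
Product: Φ × n_abs = 0.698 × 0.003711 = 0.002590 mol.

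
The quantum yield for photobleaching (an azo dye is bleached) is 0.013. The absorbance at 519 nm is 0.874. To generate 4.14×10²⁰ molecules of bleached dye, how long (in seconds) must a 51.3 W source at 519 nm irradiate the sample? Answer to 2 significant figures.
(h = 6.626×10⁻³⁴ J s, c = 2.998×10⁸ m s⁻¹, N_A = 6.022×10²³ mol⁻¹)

Product: 4.14×10²⁰ / 6.022×10²³ = 6.875×10⁻⁴ mol.
Photons that must be absorbed: 6.875×10⁻⁴ / 0.013 = 0.05288 mol.
Fraction absorbed: 1 − 10^(−0.874) = 0.8663.
Incident photons needed: 0.05288 / 0.8663 = 0.06104 mol.
Photon energy: hc/λ = 3.828×10⁻¹⁹ J; per mole, 2.305×10⁵ J mol⁻¹.
Energy required: 0.06104 × 2.305×10⁵ = 1.407×10⁴ J.
Time: 1.407×10⁴ J / 51.3 W = 270 s.

t ≈ 270 s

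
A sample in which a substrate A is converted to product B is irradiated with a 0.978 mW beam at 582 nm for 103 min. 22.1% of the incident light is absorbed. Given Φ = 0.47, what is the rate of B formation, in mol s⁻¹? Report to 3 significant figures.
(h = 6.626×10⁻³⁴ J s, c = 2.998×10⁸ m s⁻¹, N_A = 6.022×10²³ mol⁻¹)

4.94×10⁻¹⁰ mol s⁻¹

Photon energy at 582 nm: hc/λ = (6.626×10⁻³⁴)(2.998×10⁸)/(582×10⁻⁹) = 3.413×10⁻¹⁹ J.
Energy delivered: (0.978 mW)(6180 s) = 6.044 J.
Photons incident: 6.044 / 3.413×10⁻¹⁹ = 1.771×10¹⁹, i.e. 1.771×10¹⁹/6.022×10²³ = 2.941×10⁻⁵ mol.
Photons absorbed: 0.221 × 2.941×10⁻⁵ = 6.500×10⁻⁶ mol.
Product formed: 0.47 × 6.500×10⁻⁶ = 3.055×10⁻⁶ mol.
Rate: 3.055×10⁻⁶ / 6180 s = 4.94×10⁻¹⁰ mol s⁻¹.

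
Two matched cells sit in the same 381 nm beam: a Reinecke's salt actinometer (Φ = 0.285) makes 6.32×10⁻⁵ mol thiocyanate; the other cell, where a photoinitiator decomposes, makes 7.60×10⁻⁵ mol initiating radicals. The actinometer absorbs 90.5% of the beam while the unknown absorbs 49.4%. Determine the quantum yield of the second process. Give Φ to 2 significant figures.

Photons absorbed by the actinometer: 6.32×10⁻⁵ / 0.285 = 2.218×10⁻⁴ mol.
Incident flux: 2.218×10⁻⁴ / 0.905 = 2.451×10⁻⁴ einstein.
Absorbed by unknown: 0.494 × 2.451×10⁻⁴ = 1.211×10⁻⁴ mol.
Φ(unknown) = 7.60×10⁻⁵ / 1.211×10⁻⁴ = 0.63.

Φ = 0.63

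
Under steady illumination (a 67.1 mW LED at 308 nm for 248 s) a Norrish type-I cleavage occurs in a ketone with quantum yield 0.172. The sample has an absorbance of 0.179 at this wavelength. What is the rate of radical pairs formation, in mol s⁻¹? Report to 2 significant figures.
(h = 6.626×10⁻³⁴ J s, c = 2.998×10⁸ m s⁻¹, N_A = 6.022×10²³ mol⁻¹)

Photon energy at 308 nm: hc/λ = (6.626×10⁻³⁴)(2.998×10⁸)/(308×10⁻⁹) = 6.450×10⁻¹⁹ J.
Energy delivered: (67.1 mW)(248 s) = 16.64 J.
Photons incident: 16.64 / 6.450×10⁻¹⁹ = 2.580×10¹⁹, i.e. 2.580×10¹⁹/6.022×10²³ = 4.284×10⁻⁵ mol.
Fraction absorbed: 1 − 10^(−0.179) = 0.3378.
Photons absorbed: 0.3378 × 4.284×10⁻⁵ = 1.447×10⁻⁵ mol.
Product formed: 0.172 × 1.447×10⁻⁵ = 2.489×10⁻⁶ mol.
Rate: 2.489×10⁻⁶ / 248 s = 1.0×10⁻⁸ mol s⁻¹.

1.0×10⁻⁸ mol s⁻¹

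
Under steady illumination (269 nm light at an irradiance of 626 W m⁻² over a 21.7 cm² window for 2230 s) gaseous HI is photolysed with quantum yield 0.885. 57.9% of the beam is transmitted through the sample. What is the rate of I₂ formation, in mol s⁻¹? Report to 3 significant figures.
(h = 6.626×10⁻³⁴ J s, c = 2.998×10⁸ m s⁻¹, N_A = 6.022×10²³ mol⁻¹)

Photon energy at 269 nm: hc/λ = (6.626×10⁻³⁴)(2.998×10⁸)/(269×10⁻⁹) = 7.385×10⁻¹⁹ J.
Energy delivered: (626 W m⁻²)(21.7×10⁻⁴ m²)(2230 s) = 3029 J.
Photons incident: 3029 / 7.385×10⁻¹⁹ = 4.102×10²¹, i.e. 4.102×10²¹/6.022×10²³ = 0.006812 mol.
Fraction absorbed: 1 − 57.9/100 = 0.4210.
Photons absorbed: 0.4210 × 0.006812 = 0.002868 mol.
Product formed: 0.885 × 0.002868 = 0.002538 mol.
Rate: 0.002538 / 2230 s = 1.14×10⁻⁶ mol s⁻¹.

1.14×10⁻⁶ mol s⁻¹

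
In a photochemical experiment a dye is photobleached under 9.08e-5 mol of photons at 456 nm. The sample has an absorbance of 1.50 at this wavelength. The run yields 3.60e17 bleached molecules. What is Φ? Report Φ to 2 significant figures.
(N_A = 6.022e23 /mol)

Product: 3.60e17 / 6.022e23 = 5.978e-7 mol.
Fraction absorbed: 1 − 10^(−1.50) = 0.9684.
Photons absorbed: 0.9684 × 9.08e-5 = 8.793e-5 mol.
Φ = 5.978e-7 mol / 8.793e-5 mol photons = 0.0068.

Φ = 0.0068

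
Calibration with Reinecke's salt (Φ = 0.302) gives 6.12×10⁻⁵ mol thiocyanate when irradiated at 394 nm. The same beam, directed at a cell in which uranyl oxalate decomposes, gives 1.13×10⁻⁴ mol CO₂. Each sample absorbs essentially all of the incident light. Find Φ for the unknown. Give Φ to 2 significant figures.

Photons absorbed by the actinometer: 6.12×10⁻⁵ / 0.302 = 2.026×10⁻⁴ mol.
Φ(unknown) = 1.13×10⁻⁴ / 2.026×10⁻⁴ = 0.56.

Φ = 0.56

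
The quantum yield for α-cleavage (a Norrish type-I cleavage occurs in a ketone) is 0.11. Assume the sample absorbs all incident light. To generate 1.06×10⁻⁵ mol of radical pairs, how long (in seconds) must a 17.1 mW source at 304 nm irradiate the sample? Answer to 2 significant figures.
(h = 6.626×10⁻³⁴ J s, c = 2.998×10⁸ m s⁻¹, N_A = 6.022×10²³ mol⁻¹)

Photons that must be absorbed: 1.06×10⁻⁵ / 0.11 = 9.636×10⁻⁵ mol.
Photon energy: hc/λ = 6.534×10⁻¹⁹ J; per mole, 3.935×10⁵ J mol⁻¹.
Energy required: 9.636×10⁻⁵ × 3.935×10⁵ = 37.92 J.
Time: 37.92 J / 0.0171 W = 2200 s.

t ≈ 2200 s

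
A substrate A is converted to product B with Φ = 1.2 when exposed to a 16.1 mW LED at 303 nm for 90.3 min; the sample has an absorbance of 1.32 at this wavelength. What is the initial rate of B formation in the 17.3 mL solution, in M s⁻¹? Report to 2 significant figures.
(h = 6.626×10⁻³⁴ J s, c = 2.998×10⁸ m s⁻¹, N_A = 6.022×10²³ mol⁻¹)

2.7×10⁻⁶ M s⁻¹

Photon energy at 303 nm: hc/λ = (6.626×10⁻³⁴)(2.998×10⁸)/(303×10⁻⁹) = 6.556×10⁻¹⁹ J.
Energy delivered: (16.1 mW)(5418 s) = 87.23 J.
Photons incident: 87.23 / 6.556×10⁻¹⁹ = 1.331×10²⁰, i.e. 1.331×10²⁰/6.022×10²³ = 2.210×10⁻⁴ mol.
Fraction absorbed: 1 − 10^(−1.32) = 0.9521.
Photons absorbed: 0.9521 × 2.210×10⁻⁴ = 2.104×10⁻⁴ mol.
Product formed: 1.2 × 2.104×10⁻⁴ = 2.525×10⁻⁴ mol.
Rate: 2.525×10⁻⁴ mol / (5418 s × 0.0173 L) = 2.7×10⁻⁶ M s⁻¹.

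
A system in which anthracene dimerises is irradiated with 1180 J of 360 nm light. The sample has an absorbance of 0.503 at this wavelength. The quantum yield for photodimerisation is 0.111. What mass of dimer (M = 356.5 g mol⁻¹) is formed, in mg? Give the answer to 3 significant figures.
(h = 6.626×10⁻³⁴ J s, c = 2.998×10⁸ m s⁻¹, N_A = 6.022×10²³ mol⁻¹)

96.4 mg

Photon energy at 360 nm: hc/λ = (6.626×10⁻³⁴)(2.998×10⁸)/(360×10⁻⁹) = 5.518×10⁻¹⁹ J.
Photons incident: 1180 / 5.518×10⁻¹⁹ = 2.138×10²¹, i.e. 2.138×10²¹/6.022×10²³ = 0.003550 mol.
Fraction absorbed: 1 − 10^(−0.503) = 0.6859.
Photons absorbed: 0.6859 × 0.003550 = 0.002435 mol.
Product: Φ × n_abs = 0.111 × 0.002435 = 2.703×10⁻⁴ mol.
Mass: 2.703×10⁻⁴ × 356.5 = 0.09636 g = 96.4 mg.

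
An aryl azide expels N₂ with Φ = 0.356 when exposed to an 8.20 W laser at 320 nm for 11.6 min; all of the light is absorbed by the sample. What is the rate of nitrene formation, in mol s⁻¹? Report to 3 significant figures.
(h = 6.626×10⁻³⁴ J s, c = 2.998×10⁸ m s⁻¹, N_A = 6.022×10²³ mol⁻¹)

7.81×10⁻⁶ mol s⁻¹

Photon energy at 320 nm: hc/λ = (6.626×10⁻³⁴)(2.998×10⁸)/(320×10⁻⁹) = 6.208×10⁻¹⁹ J.
Energy delivered: (8.20 W)(696 s) = 5707 J.
Photons incident: 5707 / 6.208×10⁻¹⁹ = 9.193×10²¹, i.e. 9.193×10²¹/6.022×10²³ = 0.01527 mol.
Product formed: 0.356 × 0.01527 = 0.005436 mol.
Rate: 0.005436 / 696 s = 7.81×10⁻⁶ mol s⁻¹.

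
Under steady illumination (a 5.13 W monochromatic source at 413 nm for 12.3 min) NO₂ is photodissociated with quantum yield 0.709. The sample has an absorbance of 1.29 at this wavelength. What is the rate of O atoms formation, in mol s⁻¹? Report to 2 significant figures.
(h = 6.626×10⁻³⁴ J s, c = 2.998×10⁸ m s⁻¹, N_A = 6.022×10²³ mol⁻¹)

1.2×10⁻⁵ mol s⁻¹

Photon energy at 413 nm: hc/λ = (6.626×10⁻³⁴)(2.998×10⁸)/(413×10⁻⁹) = 4.810×10⁻¹⁹ J.
Energy delivered: (5.13 W)(738 s) = 3786 J.
Photons incident: 3786 / 4.810×10⁻¹⁹ = 7.871×10²¹, i.e. 7.871×10²¹/6.022×10²³ = 0.01307 mol.
Fraction absorbed: 1 − 10^(−1.29) = 0.9487.
Photons absorbed: 0.9487 × 0.01307 = 0.01240 mol.
Product formed: 0.709 × 0.01240 = 0.008792 mol.
Rate: 0.008792 / 738 s = 1.2×10⁻⁵ mol s⁻¹.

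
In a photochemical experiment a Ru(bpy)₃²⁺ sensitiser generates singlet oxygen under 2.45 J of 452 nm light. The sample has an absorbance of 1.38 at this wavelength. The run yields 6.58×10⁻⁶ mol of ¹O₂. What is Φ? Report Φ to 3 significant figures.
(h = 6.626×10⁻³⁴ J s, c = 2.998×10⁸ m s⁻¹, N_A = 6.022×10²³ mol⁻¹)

Φ = 0.742

Photon energy at 452 nm: hc/λ = (6.626×10⁻³⁴)(2.998×10⁸)/(452×10⁻⁹) = 4.395×10⁻¹⁹ J.
Photons incident: 2.45 / 4.395×10⁻¹⁹ = 5.575×10¹⁸, i.e. 5.575×10¹⁸/6.022×10²³ = 9.258×10⁻⁶ mol.
Fraction absorbed: 1 − 10^(−1.38) = 0.9583.
Photons absorbed: 0.9583 × 9.258×10⁻⁶ = 8.872×10⁻⁶ mol.
Φ = 6.58×10⁻⁶ mol / 8.872×10⁻⁶ mol photons = 0.742.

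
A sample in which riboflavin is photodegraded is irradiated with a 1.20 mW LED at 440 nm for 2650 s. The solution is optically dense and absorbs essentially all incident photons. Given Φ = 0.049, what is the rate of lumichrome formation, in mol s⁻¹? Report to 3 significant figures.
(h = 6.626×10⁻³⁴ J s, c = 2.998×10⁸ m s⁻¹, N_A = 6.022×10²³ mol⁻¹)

Photon energy at 440 nm: hc/λ = (6.626×10⁻³⁴)(2.998×10⁸)/(440×10⁻⁹) = 4.515×10⁻¹⁹ J.
Energy delivered: (1.20 mW)(2650 s) = 3.180 J.
Photons incident: 3.180 / 4.515×10⁻¹⁹ = 7.043×10¹⁸, i.e. 7.043×10¹⁸/6.022×10²³ = 1.170×10⁻⁵ mol.
Product formed: 0.049 × 1.170×10⁻⁵ = 5.733×10⁻⁷ mol.
Rate: 5.733×10⁻⁷ / 2650 s = 2.16×10⁻¹⁰ mol s⁻¹.

2.16×10⁻¹⁰ mol s⁻¹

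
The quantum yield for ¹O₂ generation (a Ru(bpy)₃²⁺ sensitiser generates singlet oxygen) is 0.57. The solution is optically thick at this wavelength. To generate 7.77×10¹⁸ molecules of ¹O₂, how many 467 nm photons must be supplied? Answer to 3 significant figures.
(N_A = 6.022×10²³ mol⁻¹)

1.36×10¹⁹ photons

Product: 7.77×10¹⁸ / 6.022×10²³ = 1.290×10⁻⁵ mol.
Photons that must be absorbed: 1.290×10⁻⁵ / 0.57 = 2.263×10⁻⁵ mol.
Photon count: 2.263×10⁻⁵ × 6.022×10²³ = 1.36×10¹⁹.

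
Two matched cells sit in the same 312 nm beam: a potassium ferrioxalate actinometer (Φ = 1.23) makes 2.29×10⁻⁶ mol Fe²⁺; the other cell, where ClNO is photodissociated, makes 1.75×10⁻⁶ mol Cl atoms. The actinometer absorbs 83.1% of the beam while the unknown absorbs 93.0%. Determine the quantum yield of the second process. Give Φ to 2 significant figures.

Photons absorbed by the actinometer: 2.29×10⁻⁶ / 1.23 = 1.862×10⁻⁶ mol.
Incident flux: 1.862×10⁻⁶ / 0.831 = 2.241×10⁻⁶ einstein.
Absorbed by unknown: 0.930 × 2.241×10⁻⁶ = 2.084×10⁻⁶ mol.
Φ(unknown) = 1.75×10⁻⁶ / 2.084×10⁻⁶ = 0.84.

Φ = 0.84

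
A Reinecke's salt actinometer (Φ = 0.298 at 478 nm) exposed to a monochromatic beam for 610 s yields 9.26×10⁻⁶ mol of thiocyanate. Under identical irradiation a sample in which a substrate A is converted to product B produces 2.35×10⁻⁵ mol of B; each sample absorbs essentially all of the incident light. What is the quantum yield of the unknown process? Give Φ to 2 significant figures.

Φ = 0.76

Photons absorbed by the actinometer: 9.26×10⁻⁶ / 0.298 = 3.107×10⁻⁵ mol.
Φ(unknown) = 2.35×10⁻⁵ / 3.107×10⁻⁵ = 0.76.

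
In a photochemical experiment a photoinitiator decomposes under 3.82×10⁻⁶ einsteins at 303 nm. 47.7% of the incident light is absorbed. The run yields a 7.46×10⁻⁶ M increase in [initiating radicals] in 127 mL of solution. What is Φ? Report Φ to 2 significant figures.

Φ = 0.52

Product: (7.46×10⁻⁶ M)(0.127 L) = 9.474×10⁻⁷ mol.
Photons absorbed: 0.477 × 3.82×10⁻⁶ = 1.822×10⁻⁶ mol.
Φ = 9.474×10⁻⁷ mol / 1.822×10⁻⁶ mol photons = 0.52.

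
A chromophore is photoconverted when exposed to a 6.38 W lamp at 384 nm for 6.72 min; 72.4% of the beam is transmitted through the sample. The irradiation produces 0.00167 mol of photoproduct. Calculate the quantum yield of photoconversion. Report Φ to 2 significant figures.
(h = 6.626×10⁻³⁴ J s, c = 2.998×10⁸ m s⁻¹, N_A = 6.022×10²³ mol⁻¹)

Φ = 0.73

Photon energy at 384 nm: hc/λ = (6.626×10⁻³⁴)(2.998×10⁸)/(384×10⁻⁹) = 5.173×10⁻¹⁹ J.
Energy delivered: (6.38 W)(403.2 s) = 2572 J.
Photons incident: 2572 / 5.173×10⁻¹⁹ = 4.972×10²¹, i.e. 4.972×10²¹/6.022×10²³ = 0.008256 mol.
Fraction absorbed: 1 − 72.4/100 = 0.2760.
Photons absorbed: 0.2760 × 0.008256 = 0.002279 mol.
Φ = 0.00167 mol / 0.002279 mol photons = 0.73.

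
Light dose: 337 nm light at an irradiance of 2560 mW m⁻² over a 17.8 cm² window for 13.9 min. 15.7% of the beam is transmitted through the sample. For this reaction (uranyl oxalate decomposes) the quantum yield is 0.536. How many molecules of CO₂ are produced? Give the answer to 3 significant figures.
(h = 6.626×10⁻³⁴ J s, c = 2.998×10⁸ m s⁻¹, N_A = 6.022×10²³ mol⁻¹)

2.91×10¹⁸ molecules

Photon energy at 337 nm: hc/λ = (6.626×10⁻³⁴)(2.998×10⁸)/(337×10⁻⁹) = 5.895×10⁻¹⁹ J.
Energy delivered: (2560 mW m⁻²)(17.8×10⁻⁴ m²)(834 s) = 3.800 J.
Photons incident: 3.800 / 5.895×10⁻¹⁹ = 6.446×10¹⁸, i.e. 6.446×10¹⁸/6.022×10²³ = 1.070×10⁻⁵ mol.
Fraction absorbed: 1 − 15.7/100 = 0.8430.
Photons absorbed: 0.8430 × 1.070×10⁻⁵ = 9.020×10⁻⁶ mol.
Product: Φ × n_abs = 0.536 × 9.020×10⁻⁶ = 4.835×10⁻⁶ mol.
As a count: 4.835×10⁻⁶ × 6.022×10²³ = 2.91×10¹⁸.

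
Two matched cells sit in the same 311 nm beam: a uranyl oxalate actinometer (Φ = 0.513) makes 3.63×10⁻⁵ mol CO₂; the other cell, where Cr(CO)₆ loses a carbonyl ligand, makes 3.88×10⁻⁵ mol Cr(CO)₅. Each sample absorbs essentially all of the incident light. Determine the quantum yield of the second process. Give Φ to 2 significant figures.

Photons absorbed by the actinometer: 3.63×10⁻⁵ / 0.513 = 7.076×10⁻⁵ mol.
Φ(unknown) = 3.88×10⁻⁵ / 7.076×10⁻⁵ = 0.55.

Φ = 0.55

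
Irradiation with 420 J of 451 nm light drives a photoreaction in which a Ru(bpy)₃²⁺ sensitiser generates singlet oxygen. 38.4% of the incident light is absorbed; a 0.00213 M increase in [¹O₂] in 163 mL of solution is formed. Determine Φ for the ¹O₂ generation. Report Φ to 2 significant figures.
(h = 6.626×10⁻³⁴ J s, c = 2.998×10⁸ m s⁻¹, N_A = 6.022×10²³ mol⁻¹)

Φ = 0.57

Product: (0.00213 M)(0.163 L) = 3.472×10⁻⁴ mol.
Photon energy at 451 nm: hc/λ = (6.626×10⁻³⁴)(2.998×10⁸)/(451×10⁻⁹) = 4.405×10⁻¹⁹ J.
Photons incident: 420 / 4.405×10⁻¹⁹ = 9.535×10²⁰, i.e. 9.535×10²⁰/6.022×10²³ = 0.001583 mol.
Photons absorbed: 0.384 × 0.001583 = 6.079×10⁻⁴ mol.
Φ = 3.472×10⁻⁴ mol / 6.079×10⁻⁴ mol photons = 0.57.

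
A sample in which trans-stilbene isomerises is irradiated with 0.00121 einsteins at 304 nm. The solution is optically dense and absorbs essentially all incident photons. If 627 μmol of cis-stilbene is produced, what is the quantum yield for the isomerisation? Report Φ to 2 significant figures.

Φ = 0.52

Product: 627 μmol = 6.27×10⁻⁴ mol.
Φ = 6.27×10⁻⁴ mol / 0.00121 mol photons = 0.52.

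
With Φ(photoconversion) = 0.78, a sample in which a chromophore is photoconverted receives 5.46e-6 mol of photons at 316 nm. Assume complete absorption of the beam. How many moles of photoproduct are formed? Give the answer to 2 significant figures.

4.3e-6 mol

Product: Φ × n_abs = 0.78 × 5.46e-6 = 4.259e-6 mol.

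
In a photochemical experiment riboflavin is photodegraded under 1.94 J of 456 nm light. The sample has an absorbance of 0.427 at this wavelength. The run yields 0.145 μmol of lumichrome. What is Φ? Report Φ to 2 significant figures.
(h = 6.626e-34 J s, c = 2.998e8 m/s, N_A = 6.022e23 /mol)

Product: 0.145 μmol = 1.45e-7 mol.
Photon energy at 456 nm: hc/λ = (6.626e-34)(2.998e8)/(456e-9) = 4.356e-19 J.
Photons incident: 1.94 / 4.356e-19 = 4.454e18, i.e. 4.454e18/6.022e23 = 7.396e-6 mol.
Fraction absorbed: 1 − 10^(−0.427) = 0.6259.
Photons absorbed: 0.6259 × 7.396e-6 = 4.629e-6 mol.
Φ = 1.45e-7 mol / 4.629e-6 mol photons = 0.031.

Φ = 0.031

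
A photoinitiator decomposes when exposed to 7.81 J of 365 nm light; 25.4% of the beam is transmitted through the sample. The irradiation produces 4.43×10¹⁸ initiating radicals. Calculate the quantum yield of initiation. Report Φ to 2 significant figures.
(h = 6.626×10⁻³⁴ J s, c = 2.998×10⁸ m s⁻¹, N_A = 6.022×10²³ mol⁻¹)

Product: 4.43×10¹⁸ / 6.022×10²³ = 7.356×10⁻⁶ mol.
Photon energy at 365 nm: hc/λ = (6.626×10⁻³⁴)(2.998×10⁸)/(365×10⁻⁹) = 5.442×10⁻¹⁹ J.
Photons incident: 7.81 / 5.442×10⁻¹⁹ = 1.435×10¹⁹, i.e. 1.435×10¹⁹/6.022×10²³ = 2.383×10⁻⁵ mol.
Fraction absorbed: 1 − 25.4/100 = 0.7460.
Photons absorbed: 0.7460 × 2.383×10⁻⁵ = 1.778×10⁻⁵ mol.
Φ = 7.356×10⁻⁶ mol / 1.778×10⁻⁵ mol photons = 0.41.

Φ = 0.41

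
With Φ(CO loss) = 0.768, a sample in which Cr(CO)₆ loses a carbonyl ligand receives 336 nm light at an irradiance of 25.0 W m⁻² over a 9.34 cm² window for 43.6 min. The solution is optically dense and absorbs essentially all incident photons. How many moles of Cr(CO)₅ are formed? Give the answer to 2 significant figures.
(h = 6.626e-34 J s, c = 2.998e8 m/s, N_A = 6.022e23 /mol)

1.3e-4 mol

Photon energy at 336 nm: hc/λ = (6.626e-34)(2.998e8)/(336e-9) = 5.912e-19 J.
Energy delivered: (25.0 W m⁻²)(9.34e-4 m²)(2616 s) = 61.08 J.
Photons incident: 61.08 / 5.912e-19 = 1.033e20, i.e. 1.033e20/6.022e23 = 1.715e-4 mol.
Product: Φ × n_abs = 0.768 × 1.715e-4 = 1.317e-4 mol.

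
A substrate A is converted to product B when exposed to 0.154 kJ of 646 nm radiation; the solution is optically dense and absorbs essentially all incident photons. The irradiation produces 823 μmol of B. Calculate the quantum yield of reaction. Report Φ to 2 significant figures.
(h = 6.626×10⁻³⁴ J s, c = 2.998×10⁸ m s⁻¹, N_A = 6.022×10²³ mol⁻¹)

Φ = 0.99

Product: 823 μmol = 8.23×10⁻⁴ mol.
Photon energy at 646 nm: hc/λ = (6.626×10⁻³⁴)(2.998×10⁸)/(646×10⁻⁹) = 3.075×10⁻¹⁹ J.
Incident energy: 0.154 kJ = 154 J.
Photons incident: 154 / 3.075×10⁻¹⁹ = 5.008×10²⁰, i.e. 5.008×10²⁰/6.022×10²³ = 8.316×10⁻⁴ mol.
Φ = 8.23×10⁻⁴ mol / 8.316×10⁻⁴ mol photons = 0.99.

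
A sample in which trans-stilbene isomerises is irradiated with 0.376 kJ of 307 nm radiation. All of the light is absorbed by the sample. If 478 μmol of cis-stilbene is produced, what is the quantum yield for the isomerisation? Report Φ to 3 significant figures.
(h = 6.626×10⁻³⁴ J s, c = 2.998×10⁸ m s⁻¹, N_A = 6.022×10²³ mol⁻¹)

Product: 478 μmol = 4.78×10⁻⁴ mol.
Photon energy at 307 nm: hc/λ = (6.626×10⁻³⁴)(2.998×10⁸)/(307×10⁻⁹) = 6.471×10⁻¹⁹ J.
Incident energy: 0.376 kJ = 376 J.
Photons incident: 376 / 6.471×10⁻¹⁹ = 5.811×10²⁰, i.e. 5.811×10²⁰/6.022×10²³ = 9.650×10⁻⁴ mol.
Φ = 4.78×10⁻⁴ mol / 9.650×10⁻⁴ mol photons = 0.495.

Φ = 0.495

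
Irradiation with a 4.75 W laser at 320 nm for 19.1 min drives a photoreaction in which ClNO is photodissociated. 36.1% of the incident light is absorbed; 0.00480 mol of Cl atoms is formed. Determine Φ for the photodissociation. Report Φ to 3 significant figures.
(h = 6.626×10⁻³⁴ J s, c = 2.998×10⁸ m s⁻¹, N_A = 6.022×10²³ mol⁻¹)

Photon energy at 320 nm: hc/λ = (6.626×10⁻³⁴)(2.998×10⁸)/(320×10⁻⁹) = 6.208×10⁻¹⁹ J.
Energy delivered: (4.75 W)(1146 s) = 5444 J.
Photons incident: 5444 / 6.208×10⁻¹⁹ = 8.769×10²¹, i.e. 8.769×10²¹/6.022×10²³ = 0.01456 mol.
Photons absorbed: 0.361 × 0.01456 = 0.005256 mol.
Φ = 0.00480 mol / 0.005256 mol photons = 0.913.

Φ = 0.913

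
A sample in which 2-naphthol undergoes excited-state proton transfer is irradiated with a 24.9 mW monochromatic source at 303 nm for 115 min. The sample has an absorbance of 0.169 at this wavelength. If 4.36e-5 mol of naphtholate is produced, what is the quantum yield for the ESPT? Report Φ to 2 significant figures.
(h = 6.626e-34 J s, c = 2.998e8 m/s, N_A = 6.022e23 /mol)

Photon energy at 303 nm: hc/λ = (6.626e-34)(2.998e8)/(303e-9) = 6.556e-19 J.
Energy delivered: (24.9 mW)(6900 s) = 171.8 J.
Photons incident: 171.8 / 6.556e-19 = 2.621e20, i.e. 2.621e20/6.022e23 = 4.352e-4 mol.
Fraction absorbed: 1 − 10^(−0.169) = 0.3224.
Photons absorbed: 0.3224 × 4.352e-4 = 1.403e-4 mol.
Φ = 4.36e-5 mol / 1.403e-4 mol photons = 0.31.

Φ = 0.31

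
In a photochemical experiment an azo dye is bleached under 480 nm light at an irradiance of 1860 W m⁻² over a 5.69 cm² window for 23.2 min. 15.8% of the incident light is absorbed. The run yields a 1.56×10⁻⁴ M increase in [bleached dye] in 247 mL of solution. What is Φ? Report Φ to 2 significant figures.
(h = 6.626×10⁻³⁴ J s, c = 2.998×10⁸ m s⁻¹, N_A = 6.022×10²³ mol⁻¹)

Product: (1.56×10⁻⁴ M)(0.247 L) = 3.853×10⁻⁵ mol.
Photon energy at 480 nm: hc/λ = (6.626×10⁻³⁴)(2.998×10⁸)/(480×10⁻⁹) = 4.138×10⁻¹⁹ J.
Energy delivered: (1860 W m⁻²)(5.69×10⁻⁴ m²)(1392 s) = 1473 J.
Photons incident: 1473 / 4.138×10⁻¹⁹ = 3.560×10²¹, i.e. 3.560×10²¹/6.022×10²³ = 0.005912 mol.
Photons absorbed: 0.158 × 0.005912 = 9.341×10⁻⁴ mol.
Φ = 3.853×10⁻⁵ mol / 9.341×10⁻⁴ mol photons = 0.041.

Φ = 0.041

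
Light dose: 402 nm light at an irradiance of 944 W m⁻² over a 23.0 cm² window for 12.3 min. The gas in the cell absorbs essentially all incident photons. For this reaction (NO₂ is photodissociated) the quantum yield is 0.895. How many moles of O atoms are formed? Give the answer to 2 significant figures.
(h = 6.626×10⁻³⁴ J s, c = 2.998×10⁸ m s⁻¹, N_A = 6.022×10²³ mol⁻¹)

Photon energy at 402 nm: hc/λ = (6.626×10⁻³⁴)(2.998×10⁸)/(402×10⁻⁹) = 4.941×10⁻¹⁹ J.
Energy delivered: (944 W m⁻²)(23.0×10⁻⁴ m²)(738 s) = 1602 J.
Photons incident: 1602 / 4.941×10⁻¹⁹ = 3.242×10²¹, i.e. 3.242×10²¹/6.022×10²³ = 0.005384 mol.
Product: Φ × n_abs = 0.895 × 0.005384 = 0.004819 mol.

0.0048 mol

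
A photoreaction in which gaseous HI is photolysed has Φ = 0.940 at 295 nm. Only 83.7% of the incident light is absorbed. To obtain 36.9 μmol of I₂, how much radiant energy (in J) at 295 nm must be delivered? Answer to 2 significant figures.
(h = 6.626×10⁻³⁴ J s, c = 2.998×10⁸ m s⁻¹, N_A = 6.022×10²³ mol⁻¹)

Product: 36.9 μmol = 3.69×10⁻⁵ mol.
Photons that must be absorbed: 3.69×10⁻⁵ / 0.940 = 3.926×10⁻⁵ mol.
Incident photons needed: 3.926×10⁻⁵ / 0.837 = 4.691×10⁻⁵ mol.
Photon energy: hc/λ = 6.734×10⁻¹⁹ J; per mole, 4.055×10⁵ J mol⁻¹.
Energy required: 4.691×10⁻⁵ × 4.055×10⁵ = 19 J.

19 J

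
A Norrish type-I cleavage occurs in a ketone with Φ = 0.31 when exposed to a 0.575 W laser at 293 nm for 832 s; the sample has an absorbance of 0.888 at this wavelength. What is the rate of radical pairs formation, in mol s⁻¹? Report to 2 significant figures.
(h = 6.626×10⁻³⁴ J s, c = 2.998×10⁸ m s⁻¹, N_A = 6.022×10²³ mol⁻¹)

3.8×10⁻⁷ mol s⁻¹

Photon energy at 293 nm: hc/λ = (6.626×10⁻³⁴)(2.998×10⁸)/(293×10⁻⁹) = 6.780×10⁻¹⁹ J.
Energy delivered: (0.575 W)(832 s) = 478.4 J.
Photons incident: 478.4 / 6.780×10⁻¹⁹ = 7.056×10²⁰, i.e. 7.056×10²⁰/6.022×10²³ = 0.001172 mol.
Fraction absorbed: 1 − 10^(−0.888) = 0.8706.
Photons absorbed: 0.8706 × 0.001172 = 0.001020 mol.
Product formed: 0.31 × 0.001020 = 3.162×10⁻⁴ mol.
Rate: 3.162×10⁻⁴ / 832 s = 3.8×10⁻⁷ mol s⁻¹.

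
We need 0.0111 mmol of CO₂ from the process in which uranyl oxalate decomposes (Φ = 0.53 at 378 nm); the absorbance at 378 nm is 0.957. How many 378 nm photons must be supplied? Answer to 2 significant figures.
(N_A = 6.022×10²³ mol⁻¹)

Product: 0.0111 mmol = 1.11×10⁻⁵ mol.
Photons that must be absorbed: 1.11×10⁻⁵ / 0.53 = 2.094×10⁻⁵ mol.
Fraction absorbed: 1 − 10^(−0.957) = 0.8896.
Incident photons needed: 2.094×10⁻⁵ / 0.8896 = 2.354×10⁻⁵ mol.
Photon count: 2.354×10⁻⁵ × 6.022×10²³ = 1.4×10¹⁹.

1.4×10¹⁹ photons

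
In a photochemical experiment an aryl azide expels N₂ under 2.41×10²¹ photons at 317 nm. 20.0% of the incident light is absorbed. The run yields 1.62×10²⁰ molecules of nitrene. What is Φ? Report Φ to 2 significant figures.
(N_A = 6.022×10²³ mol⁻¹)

Φ = 0.34

Product: 1.62×10²⁰ / 6.022×10²³ = 2.690×10⁻⁴ mol.
Moles of photons: 2.41×10²¹ / 6.022×10²³ = 0.004002 mol.
Photons absorbed: 0.200 × 0.004002 = 8.004×10⁻⁴ mol.
Φ = 2.690×10⁻⁴ mol / 8.004×10⁻⁴ mol photons = 0.34.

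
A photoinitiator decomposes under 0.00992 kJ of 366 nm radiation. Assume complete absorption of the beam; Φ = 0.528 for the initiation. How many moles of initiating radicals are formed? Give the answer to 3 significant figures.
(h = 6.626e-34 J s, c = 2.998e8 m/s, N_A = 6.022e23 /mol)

1.60e-5 mol

Photon energy at 366 nm: hc/λ = (6.626e-34)(2.998e8)/(366e-9) = 5.428e-19 J.
Incident energy: 0.00992 kJ = 9.92 J.
Photons incident: 9.92 / 5.428e-19 = 1.828e19, i.e. 1.828e19/6.022e23 = 3.036e-5 mol.
Product: Φ × n_abs = 0.528 × 3.036e-5 = 1.603e-5 mol.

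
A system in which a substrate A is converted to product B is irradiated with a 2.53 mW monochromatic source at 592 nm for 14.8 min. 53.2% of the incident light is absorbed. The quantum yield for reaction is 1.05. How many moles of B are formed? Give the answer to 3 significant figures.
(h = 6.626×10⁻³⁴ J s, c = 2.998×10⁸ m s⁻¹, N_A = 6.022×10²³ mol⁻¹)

Photon energy at 592 nm: hc/λ = (6.626×10⁻³⁴)(2.998×10⁸)/(592×10⁻⁹) = 3.356×10⁻¹⁹ J.
Energy delivered: (2.53 mW)(888 s) = 2.247 J.
Photons incident: 2.247 / 3.356×10⁻¹⁹ = 6.695×10¹⁸, i.e. 6.695×10¹⁸/6.022×10²³ = 1.112×10⁻⁵ mol.
Photons absorbed: 0.532 × 1.112×10⁻⁵ = 5.916×10⁻⁶ mol.
Product: Φ × n_abs = 1.05 × 5.916×10⁻⁶ = 6.212×10⁻⁶ mol.

6.21×10⁻⁶ mol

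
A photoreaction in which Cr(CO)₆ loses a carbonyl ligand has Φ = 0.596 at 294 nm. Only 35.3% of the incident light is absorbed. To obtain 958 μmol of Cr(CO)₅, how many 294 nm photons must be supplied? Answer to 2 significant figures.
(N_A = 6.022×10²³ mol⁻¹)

2.7×10²¹ photons

Product: 958 μmol = 9.58×10⁻⁴ mol.
Photons that must be absorbed: 9.58×10⁻⁴ / 0.596 = 0.001607 mol.
Incident photons needed: 0.001607 / 0.353 = 0.004552 mol.
Photon count: 0.004552 × 6.022×10²³ = 2.7×10²¹.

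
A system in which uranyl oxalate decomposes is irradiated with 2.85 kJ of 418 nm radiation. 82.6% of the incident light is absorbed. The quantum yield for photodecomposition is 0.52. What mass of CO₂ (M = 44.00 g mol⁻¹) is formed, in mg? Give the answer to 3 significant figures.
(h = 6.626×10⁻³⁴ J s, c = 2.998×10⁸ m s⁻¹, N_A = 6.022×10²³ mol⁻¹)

188 mg

Photon energy at 418 nm: hc/λ = (6.626×10⁻³⁴)(2.998×10⁸)/(418×10⁻⁹) = 4.752×10⁻¹⁹ J.
Incident energy: 2.85 kJ = 2850 J.
Photons incident: 2850 / 4.752×10⁻¹⁹ = 5.997×10²¹, i.e. 5.997×10²¹/6.022×10²³ = 0.009958 mol.
Photons absorbed: 0.826 × 0.009958 = 0.008225 mol.
Product: Φ × n_abs = 0.52 × 0.008225 = 0.004277 mol.
Mass: 0.004277 × 44.00 = 0.1882 g = 188 mg.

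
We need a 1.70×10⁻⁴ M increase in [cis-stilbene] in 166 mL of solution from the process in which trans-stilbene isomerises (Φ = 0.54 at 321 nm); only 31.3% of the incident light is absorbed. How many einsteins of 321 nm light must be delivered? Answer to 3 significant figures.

1.67×10⁻⁴ einstein

Product: (1.70×10⁻⁴ M)(0.166 L) = 2.822×10⁻⁵ mol.
Photons that must be absorbed: 2.822×10⁻⁵ / 0.54 = 5.226×10⁻⁵ mol.
Incident photons needed: 5.226×10⁻⁵ / 0.313 = 1.670×10⁻⁴ mol.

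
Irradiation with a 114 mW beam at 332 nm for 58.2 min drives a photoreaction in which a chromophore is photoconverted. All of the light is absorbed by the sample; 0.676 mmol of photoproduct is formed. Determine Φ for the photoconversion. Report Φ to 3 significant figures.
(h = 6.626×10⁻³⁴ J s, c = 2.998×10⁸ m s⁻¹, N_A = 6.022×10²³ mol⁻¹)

Product: 0.676 mmol = 6.76×10⁻⁴ mol.
Photon energy at 332 nm: hc/λ = (6.626×10⁻³⁴)(2.998×10⁸)/(332×10⁻⁹) = 5.983×10⁻¹⁹ J.
Energy delivered: (114 mW)(3492 s) = 398.1 J.
Photons incident: 398.1 / 5.983×10⁻¹⁹ = 6.654×10²⁰, i.e. 6.654×10²⁰/6.022×10²³ = 0.001105 mol.
Φ = 6.76×10⁻⁴ mol / 0.001105 mol photons = 0.612.

Φ = 0.612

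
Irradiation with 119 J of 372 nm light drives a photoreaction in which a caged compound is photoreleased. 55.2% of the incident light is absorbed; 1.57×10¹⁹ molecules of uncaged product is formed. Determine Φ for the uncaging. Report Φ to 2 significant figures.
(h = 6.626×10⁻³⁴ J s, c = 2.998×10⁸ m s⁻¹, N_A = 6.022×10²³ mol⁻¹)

Φ = 0.13

Product: 1.57×10¹⁹ / 6.022×10²³ = 2.607×10⁻⁵ mol.
Photon energy at 372 nm: hc/λ = (6.626×10⁻³⁴)(2.998×10⁸)/(372×10⁻⁹) = 5.340×10⁻¹⁹ J.
Photons incident: 119 / 5.340×10⁻¹⁹ = 2.228×10²⁰, i.e. 2.228×10²⁰/6.022×10²³ = 3.700×10⁻⁴ mol.
Photons absorbed: 0.552 × 3.700×10⁻⁴ = 2.042×10⁻⁴ mol.
Φ = 2.607×10⁻⁵ mol / 2.042×10⁻⁴ mol photons = 0.13.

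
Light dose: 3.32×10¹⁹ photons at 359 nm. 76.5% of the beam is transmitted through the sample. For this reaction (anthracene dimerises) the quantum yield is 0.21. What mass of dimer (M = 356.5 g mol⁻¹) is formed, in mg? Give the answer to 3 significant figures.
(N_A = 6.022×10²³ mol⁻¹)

Moles of photons: 3.32×10¹⁹ / 6.022×10²³ = 5.513×10⁻⁵ mol.
Fraction absorbed: 1 − 76.5/100 = 0.2350.
Photons absorbed: 0.2350 × 5.513×10⁻⁵ = 1.296×10⁻⁵ mol.
Product: Φ × n_abs = 0.21 × 1.296×10⁻⁵ = 2.722×10⁻⁶ mol.
Mass: 2.722×10⁻⁶ × 356.5 = 9.704×10⁻⁴ g = 0.970 mg.

0.970 mg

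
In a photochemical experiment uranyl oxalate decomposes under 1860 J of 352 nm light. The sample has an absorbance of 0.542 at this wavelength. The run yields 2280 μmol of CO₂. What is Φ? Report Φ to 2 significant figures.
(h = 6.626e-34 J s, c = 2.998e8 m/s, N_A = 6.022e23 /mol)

Product: 2280 μmol = 0.00228 mol.
Photon energy at 352 nm: hc/λ = (6.626e-34)(2.998e8)/(352e-9) = 5.643e-19 J.
Photons incident: 1860 / 5.643e-19 = 3.296e21, i.e. 3.296e21/6.022e23 = 0.005473 mol.
Fraction absorbed: 1 − 10^(−0.542) = 0.7129.
Photons absorbed: 0.7129 × 0.005473 = 0.003902 mol.
Φ = 0.00228 mol / 0.003902 mol photons = 0.58.

Φ = 0.58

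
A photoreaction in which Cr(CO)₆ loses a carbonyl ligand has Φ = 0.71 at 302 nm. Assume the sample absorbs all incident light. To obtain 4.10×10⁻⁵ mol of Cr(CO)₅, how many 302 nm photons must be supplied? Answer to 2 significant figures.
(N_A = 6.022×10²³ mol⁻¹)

Photons that must be absorbed: 4.10×10⁻⁵ / 0.71 = 5.775×10⁻⁵ mol.
Photon count: 5.775×10⁻⁵ × 6.022×10²³ = 3.5×10¹⁹.

3.5×10¹⁹ photons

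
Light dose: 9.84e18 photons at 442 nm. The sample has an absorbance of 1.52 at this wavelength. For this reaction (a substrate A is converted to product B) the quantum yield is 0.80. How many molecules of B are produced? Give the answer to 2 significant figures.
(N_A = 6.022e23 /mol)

7.6e18 molecules

Moles of photons: 9.84e18 / 6.022e23 = 1.634e-5 mol.
Fraction absorbed: 1 − 10^(−1.52) = 0.9698.
Photons absorbed: 0.9698 × 1.634e-5 = 1.585e-5 mol.
Product: Φ × n_abs = 0.80 × 1.585e-5 = 1.268e-5 mol.
As a count: 1.268e-5 × 6.022e23 = 7.6e18.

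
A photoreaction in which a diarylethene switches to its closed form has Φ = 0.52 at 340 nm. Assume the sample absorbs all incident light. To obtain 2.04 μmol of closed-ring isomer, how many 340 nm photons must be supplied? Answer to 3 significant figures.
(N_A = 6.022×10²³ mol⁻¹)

Product: 2.04 μmol = 2.04×10⁻⁶ mol.
Photons that must be absorbed: 2.04×10⁻⁶ / 0.52 = 3.923×10⁻⁶ mol.
Photon count: 3.923×10⁻⁶ × 6.022×10²³ = 2.36×10¹⁸.

2.36×10¹⁸ photons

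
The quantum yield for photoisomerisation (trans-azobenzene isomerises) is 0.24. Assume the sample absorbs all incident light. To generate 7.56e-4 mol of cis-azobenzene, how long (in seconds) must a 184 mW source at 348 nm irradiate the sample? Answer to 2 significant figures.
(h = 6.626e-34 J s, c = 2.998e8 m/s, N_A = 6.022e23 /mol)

Photons that must be absorbed: 7.56e-4 / 0.24 = 0.003150 mol.
Photon energy: hc/λ = 5.708e-19 J; per mole, 3.437e5 J mol⁻¹.
Energy required: 0.003150 × 3.437e5 = 1083 J.
Time: 1083 J / 0.184 W = 5900 s.

t ≈ 5900 s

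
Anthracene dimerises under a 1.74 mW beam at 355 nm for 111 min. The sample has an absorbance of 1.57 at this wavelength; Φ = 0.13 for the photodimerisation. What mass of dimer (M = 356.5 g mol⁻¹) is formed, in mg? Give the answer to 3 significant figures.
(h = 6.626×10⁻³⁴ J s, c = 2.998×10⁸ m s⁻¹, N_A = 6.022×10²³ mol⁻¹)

Photon energy at 355 nm: hc/λ = (6.626×10⁻³⁴)(2.998×10⁸)/(355×10⁻⁹) = 5.596×10⁻¹⁹ J.
Energy delivered: (1.74 mW)(6660 s) = 11.59 J.
Photons incident: 11.59 / 5.596×10⁻¹⁹ = 2.071×10¹⁹, i.e. 2.071×10¹⁹/6.022×10²³ = 3.439×10⁻⁵ mol.
Fraction absorbed: 1 − 10^(−1.57) = 0.9731.
Photons absorbed: 0.9731 × 3.439×10⁻⁵ = 3.346×10⁻⁵ mol.
Product: Φ × n_abs = 0.13 × 3.346×10⁻⁵ = 4.350×10⁻⁶ mol.
Mass: 4.350×10⁻⁶ × 356.5 = 0.001551 g = 1.55 mg.

1.55 mg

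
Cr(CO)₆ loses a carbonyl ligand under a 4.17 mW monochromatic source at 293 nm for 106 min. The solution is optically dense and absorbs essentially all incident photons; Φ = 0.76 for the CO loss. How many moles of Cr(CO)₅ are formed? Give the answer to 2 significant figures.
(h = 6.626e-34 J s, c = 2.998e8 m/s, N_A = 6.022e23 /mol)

Photon energy at 293 nm: hc/λ = (6.626e-34)(2.998e8)/(293e-9) = 6.780e-19 J.
Energy delivered: (4.17 mW)(6360 s) = 26.52 J.
Photons incident: 26.52 / 6.780e-19 = 3.912e19, i.e. 3.912e19/6.022e23 = 6.496e-5 mol.
Product: Φ × n_abs = 0.76 × 6.496e-5 = 4.937e-5 mol.

4.9e-5 mol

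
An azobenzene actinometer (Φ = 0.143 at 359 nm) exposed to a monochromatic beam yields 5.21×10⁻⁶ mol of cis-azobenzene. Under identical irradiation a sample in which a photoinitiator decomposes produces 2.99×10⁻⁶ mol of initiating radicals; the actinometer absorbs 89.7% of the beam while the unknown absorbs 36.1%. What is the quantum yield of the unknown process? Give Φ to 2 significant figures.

Photons absorbed by the actinometer: 5.21×10⁻⁶ / 0.143 = 3.643×10⁻⁵ mol.
Incident flux: 3.643×10⁻⁵ / 0.897 = 4.061×10⁻⁵ einstein.
Absorbed by unknown: 0.361 × 4.061×10⁻⁵ = 1.466×10⁻⁵ mol.
Φ(unknown) = 2.99×10⁻⁶ / 1.466×10⁻⁵ = 0.20.

Φ = 0.20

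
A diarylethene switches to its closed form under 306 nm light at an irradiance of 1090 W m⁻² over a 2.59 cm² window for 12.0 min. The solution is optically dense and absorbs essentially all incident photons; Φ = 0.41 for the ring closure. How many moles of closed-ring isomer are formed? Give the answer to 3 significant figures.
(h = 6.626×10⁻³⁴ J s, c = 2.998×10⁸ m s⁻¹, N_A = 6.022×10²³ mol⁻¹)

Photon energy at 306 nm: hc/λ = (6.626×10⁻³⁴)(2.998×10⁸)/(306×10⁻⁹) = 6.492×10⁻¹⁹ J.
Energy delivered: (1090 W m⁻²)(2.59×10⁻⁴ m²)(720 s) = 203.3 J.
Photons incident: 203.3 / 6.492×10⁻¹⁹ = 3.132×10²⁰, i.e. 3.132×10²⁰/6.022×10²³ = 5.201×10⁻⁴ mol.
Product: Φ × n_abs = 0.41 × 5.201×10⁻⁴ = 2.132×10⁻⁴ mol.

2.13×10⁻⁴ mol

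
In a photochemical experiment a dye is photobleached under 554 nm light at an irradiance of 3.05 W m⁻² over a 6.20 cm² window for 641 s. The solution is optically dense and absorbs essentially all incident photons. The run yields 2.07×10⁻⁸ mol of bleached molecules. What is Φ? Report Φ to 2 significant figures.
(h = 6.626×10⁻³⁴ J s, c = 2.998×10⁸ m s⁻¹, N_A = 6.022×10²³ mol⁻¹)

Photon energy at 554 nm: hc/λ = (6.626×10⁻³⁴)(2.998×10⁸)/(554×10⁻⁹) = 3.586×10⁻¹⁹ J.
Energy delivered: (3.05 W m⁻²)(6.20×10⁻⁴ m²)(641 s) = 1.212 J.
Photons incident: 1.212 / 3.586×10⁻¹⁹ = 3.380×10¹⁸, i.e. 3.380×10¹⁸/6.022×10²³ = 5.613×10⁻⁶ mol.
Φ = 2.07×10⁻⁸ mol / 5.613×10⁻⁶ mol photons = 0.0037.

Φ = 0.0037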